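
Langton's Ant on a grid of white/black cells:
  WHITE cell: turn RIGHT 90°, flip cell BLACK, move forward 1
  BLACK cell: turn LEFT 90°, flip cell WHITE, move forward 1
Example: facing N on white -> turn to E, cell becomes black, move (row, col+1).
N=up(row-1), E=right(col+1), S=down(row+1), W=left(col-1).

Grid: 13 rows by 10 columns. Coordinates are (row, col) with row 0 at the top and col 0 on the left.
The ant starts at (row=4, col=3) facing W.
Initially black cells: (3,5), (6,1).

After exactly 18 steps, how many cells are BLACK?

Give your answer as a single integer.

Answer: 8

Derivation:
Step 1: on WHITE (4,3): turn R to N, flip to black, move to (3,3). |black|=3
Step 2: on WHITE (3,3): turn R to E, flip to black, move to (3,4). |black|=4
Step 3: on WHITE (3,4): turn R to S, flip to black, move to (4,4). |black|=5
Step 4: on WHITE (4,4): turn R to W, flip to black, move to (4,3). |black|=6
Step 5: on BLACK (4,3): turn L to S, flip to white, move to (5,3). |black|=5
Step 6: on WHITE (5,3): turn R to W, flip to black, move to (5,2). |black|=6
Step 7: on WHITE (5,2): turn R to N, flip to black, move to (4,2). |black|=7
Step 8: on WHITE (4,2): turn R to E, flip to black, move to (4,3). |black|=8
Step 9: on WHITE (4,3): turn R to S, flip to black, move to (5,3). |black|=9
Step 10: on BLACK (5,3): turn L to E, flip to white, move to (5,4). |black|=8
Step 11: on WHITE (5,4): turn R to S, flip to black, move to (6,4). |black|=9
Step 12: on WHITE (6,4): turn R to W, flip to black, move to (6,3). |black|=10
Step 13: on WHITE (6,3): turn R to N, flip to black, move to (5,3). |black|=11
Step 14: on WHITE (5,3): turn R to E, flip to black, move to (5,4). |black|=12
Step 15: on BLACK (5,4): turn L to N, flip to white, move to (4,4). |black|=11
Step 16: on BLACK (4,4): turn L to W, flip to white, move to (4,3). |black|=10
Step 17: on BLACK (4,3): turn L to S, flip to white, move to (5,3). |black|=9
Step 18: on BLACK (5,3): turn L to E, flip to white, move to (5,4). |black|=8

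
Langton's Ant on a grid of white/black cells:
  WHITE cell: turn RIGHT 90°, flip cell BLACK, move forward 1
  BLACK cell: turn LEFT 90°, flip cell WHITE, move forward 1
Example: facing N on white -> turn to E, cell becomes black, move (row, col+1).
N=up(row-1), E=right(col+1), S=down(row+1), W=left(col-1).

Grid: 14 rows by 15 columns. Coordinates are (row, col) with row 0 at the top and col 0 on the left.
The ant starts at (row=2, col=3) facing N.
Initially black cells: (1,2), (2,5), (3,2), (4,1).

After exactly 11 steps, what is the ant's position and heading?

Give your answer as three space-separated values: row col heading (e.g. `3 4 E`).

Answer: 1 1 W

Derivation:
Step 1: on WHITE (2,3): turn R to E, flip to black, move to (2,4). |black|=5
Step 2: on WHITE (2,4): turn R to S, flip to black, move to (3,4). |black|=6
Step 3: on WHITE (3,4): turn R to W, flip to black, move to (3,3). |black|=7
Step 4: on WHITE (3,3): turn R to N, flip to black, move to (2,3). |black|=8
Step 5: on BLACK (2,3): turn L to W, flip to white, move to (2,2). |black|=7
Step 6: on WHITE (2,2): turn R to N, flip to black, move to (1,2). |black|=8
Step 7: on BLACK (1,2): turn L to W, flip to white, move to (1,1). |black|=7
Step 8: on WHITE (1,1): turn R to N, flip to black, move to (0,1). |black|=8
Step 9: on WHITE (0,1): turn R to E, flip to black, move to (0,2). |black|=9
Step 10: on WHITE (0,2): turn R to S, flip to black, move to (1,2). |black|=10
Step 11: on WHITE (1,2): turn R to W, flip to black, move to (1,1). |black|=11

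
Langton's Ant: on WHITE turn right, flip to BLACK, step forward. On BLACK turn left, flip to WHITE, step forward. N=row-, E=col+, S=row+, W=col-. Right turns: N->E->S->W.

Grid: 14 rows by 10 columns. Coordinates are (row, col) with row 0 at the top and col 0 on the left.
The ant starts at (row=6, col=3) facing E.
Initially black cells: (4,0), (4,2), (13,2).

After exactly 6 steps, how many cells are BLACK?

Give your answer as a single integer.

Step 1: on WHITE (6,3): turn R to S, flip to black, move to (7,3). |black|=4
Step 2: on WHITE (7,3): turn R to W, flip to black, move to (7,2). |black|=5
Step 3: on WHITE (7,2): turn R to N, flip to black, move to (6,2). |black|=6
Step 4: on WHITE (6,2): turn R to E, flip to black, move to (6,3). |black|=7
Step 5: on BLACK (6,3): turn L to N, flip to white, move to (5,3). |black|=6
Step 6: on WHITE (5,3): turn R to E, flip to black, move to (5,4). |black|=7

Answer: 7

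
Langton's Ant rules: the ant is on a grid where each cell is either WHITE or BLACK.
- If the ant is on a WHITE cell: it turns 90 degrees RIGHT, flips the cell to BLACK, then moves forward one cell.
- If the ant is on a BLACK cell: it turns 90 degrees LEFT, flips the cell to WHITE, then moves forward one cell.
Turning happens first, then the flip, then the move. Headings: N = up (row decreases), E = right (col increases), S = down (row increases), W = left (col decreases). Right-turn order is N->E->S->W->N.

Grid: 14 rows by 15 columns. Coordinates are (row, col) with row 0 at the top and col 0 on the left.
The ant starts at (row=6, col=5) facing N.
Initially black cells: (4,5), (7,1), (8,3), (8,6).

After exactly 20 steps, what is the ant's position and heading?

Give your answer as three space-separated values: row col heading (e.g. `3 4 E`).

Step 1: on WHITE (6,5): turn R to E, flip to black, move to (6,6). |black|=5
Step 2: on WHITE (6,6): turn R to S, flip to black, move to (7,6). |black|=6
Step 3: on WHITE (7,6): turn R to W, flip to black, move to (7,5). |black|=7
Step 4: on WHITE (7,5): turn R to N, flip to black, move to (6,5). |black|=8
Step 5: on BLACK (6,5): turn L to W, flip to white, move to (6,4). |black|=7
Step 6: on WHITE (6,4): turn R to N, flip to black, move to (5,4). |black|=8
Step 7: on WHITE (5,4): turn R to E, flip to black, move to (5,5). |black|=9
Step 8: on WHITE (5,5): turn R to S, flip to black, move to (6,5). |black|=10
Step 9: on WHITE (6,5): turn R to W, flip to black, move to (6,4). |black|=11
Step 10: on BLACK (6,4): turn L to S, flip to white, move to (7,4). |black|=10
Step 11: on WHITE (7,4): turn R to W, flip to black, move to (7,3). |black|=11
Step 12: on WHITE (7,3): turn R to N, flip to black, move to (6,3). |black|=12
Step 13: on WHITE (6,3): turn R to E, flip to black, move to (6,4). |black|=13
Step 14: on WHITE (6,4): turn R to S, flip to black, move to (7,4). |black|=14
Step 15: on BLACK (7,4): turn L to E, flip to white, move to (7,5). |black|=13
Step 16: on BLACK (7,5): turn L to N, flip to white, move to (6,5). |black|=12
Step 17: on BLACK (6,5): turn L to W, flip to white, move to (6,4). |black|=11
Step 18: on BLACK (6,4): turn L to S, flip to white, move to (7,4). |black|=10
Step 19: on WHITE (7,4): turn R to W, flip to black, move to (7,3). |black|=11
Step 20: on BLACK (7,3): turn L to S, flip to white, move to (8,3). |black|=10

Answer: 8 3 S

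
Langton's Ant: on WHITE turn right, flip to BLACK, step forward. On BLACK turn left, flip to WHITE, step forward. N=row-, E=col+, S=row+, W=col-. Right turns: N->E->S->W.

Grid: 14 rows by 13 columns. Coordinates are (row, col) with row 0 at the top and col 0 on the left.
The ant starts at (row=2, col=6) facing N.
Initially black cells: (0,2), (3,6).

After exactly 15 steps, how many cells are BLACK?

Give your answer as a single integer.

Step 1: on WHITE (2,6): turn R to E, flip to black, move to (2,7). |black|=3
Step 2: on WHITE (2,7): turn R to S, flip to black, move to (3,7). |black|=4
Step 3: on WHITE (3,7): turn R to W, flip to black, move to (3,6). |black|=5
Step 4: on BLACK (3,6): turn L to S, flip to white, move to (4,6). |black|=4
Step 5: on WHITE (4,6): turn R to W, flip to black, move to (4,5). |black|=5
Step 6: on WHITE (4,5): turn R to N, flip to black, move to (3,5). |black|=6
Step 7: on WHITE (3,5): turn R to E, flip to black, move to (3,6). |black|=7
Step 8: on WHITE (3,6): turn R to S, flip to black, move to (4,6). |black|=8
Step 9: on BLACK (4,6): turn L to E, flip to white, move to (4,7). |black|=7
Step 10: on WHITE (4,7): turn R to S, flip to black, move to (5,7). |black|=8
Step 11: on WHITE (5,7): turn R to W, flip to black, move to (5,6). |black|=9
Step 12: on WHITE (5,6): turn R to N, flip to black, move to (4,6). |black|=10
Step 13: on WHITE (4,6): turn R to E, flip to black, move to (4,7). |black|=11
Step 14: on BLACK (4,7): turn L to N, flip to white, move to (3,7). |black|=10
Step 15: on BLACK (3,7): turn L to W, flip to white, move to (3,6). |black|=9

Answer: 9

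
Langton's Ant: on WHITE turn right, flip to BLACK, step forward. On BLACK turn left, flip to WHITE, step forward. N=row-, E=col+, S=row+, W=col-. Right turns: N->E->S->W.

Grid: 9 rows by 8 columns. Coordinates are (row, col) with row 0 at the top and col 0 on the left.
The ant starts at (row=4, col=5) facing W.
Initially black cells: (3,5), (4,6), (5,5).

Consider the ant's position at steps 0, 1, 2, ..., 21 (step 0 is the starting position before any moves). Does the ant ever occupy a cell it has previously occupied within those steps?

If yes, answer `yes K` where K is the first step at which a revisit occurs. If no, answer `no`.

Answer: yes 5

Derivation:
Step 1: on WHITE (4,5): turn R to N, flip to black, move to (3,5). |black|=4 — new cell
Step 2: on BLACK (3,5): turn L to W, flip to white, move to (3,4). |black|=3 — new cell
Step 3: on WHITE (3,4): turn R to N, flip to black, move to (2,4). |black|=4 — new cell
Step 4: on WHITE (2,4): turn R to E, flip to black, move to (2,5). |black|=5 — new cell
Step 5: on WHITE (2,5): turn R to S, flip to black, move to (3,5). |black|=6 — REVISIT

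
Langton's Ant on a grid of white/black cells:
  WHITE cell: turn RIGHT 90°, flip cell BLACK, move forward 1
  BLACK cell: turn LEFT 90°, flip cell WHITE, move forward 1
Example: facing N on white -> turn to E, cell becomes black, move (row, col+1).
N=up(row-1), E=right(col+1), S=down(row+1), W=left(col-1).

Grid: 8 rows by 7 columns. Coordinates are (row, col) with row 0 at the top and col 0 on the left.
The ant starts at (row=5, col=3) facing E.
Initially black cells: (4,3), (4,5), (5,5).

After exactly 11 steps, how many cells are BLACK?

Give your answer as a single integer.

Answer: 8

Derivation:
Step 1: on WHITE (5,3): turn R to S, flip to black, move to (6,3). |black|=4
Step 2: on WHITE (6,3): turn R to W, flip to black, move to (6,2). |black|=5
Step 3: on WHITE (6,2): turn R to N, flip to black, move to (5,2). |black|=6
Step 4: on WHITE (5,2): turn R to E, flip to black, move to (5,3). |black|=7
Step 5: on BLACK (5,3): turn L to N, flip to white, move to (4,3). |black|=6
Step 6: on BLACK (4,3): turn L to W, flip to white, move to (4,2). |black|=5
Step 7: on WHITE (4,2): turn R to N, flip to black, move to (3,2). |black|=6
Step 8: on WHITE (3,2): turn R to E, flip to black, move to (3,3). |black|=7
Step 9: on WHITE (3,3): turn R to S, flip to black, move to (4,3). |black|=8
Step 10: on WHITE (4,3): turn R to W, flip to black, move to (4,2). |black|=9
Step 11: on BLACK (4,2): turn L to S, flip to white, move to (5,2). |black|=8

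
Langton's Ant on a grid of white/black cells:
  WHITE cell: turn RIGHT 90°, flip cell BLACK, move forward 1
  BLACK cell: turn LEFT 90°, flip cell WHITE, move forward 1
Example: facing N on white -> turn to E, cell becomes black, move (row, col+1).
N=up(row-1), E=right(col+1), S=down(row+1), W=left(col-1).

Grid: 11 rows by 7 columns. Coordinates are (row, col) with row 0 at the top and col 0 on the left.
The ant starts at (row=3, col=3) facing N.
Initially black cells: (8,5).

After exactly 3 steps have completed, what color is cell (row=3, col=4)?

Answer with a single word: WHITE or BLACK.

Step 1: on WHITE (3,3): turn R to E, flip to black, move to (3,4). |black|=2
Step 2: on WHITE (3,4): turn R to S, flip to black, move to (4,4). |black|=3
Step 3: on WHITE (4,4): turn R to W, flip to black, move to (4,3). |black|=4

Answer: BLACK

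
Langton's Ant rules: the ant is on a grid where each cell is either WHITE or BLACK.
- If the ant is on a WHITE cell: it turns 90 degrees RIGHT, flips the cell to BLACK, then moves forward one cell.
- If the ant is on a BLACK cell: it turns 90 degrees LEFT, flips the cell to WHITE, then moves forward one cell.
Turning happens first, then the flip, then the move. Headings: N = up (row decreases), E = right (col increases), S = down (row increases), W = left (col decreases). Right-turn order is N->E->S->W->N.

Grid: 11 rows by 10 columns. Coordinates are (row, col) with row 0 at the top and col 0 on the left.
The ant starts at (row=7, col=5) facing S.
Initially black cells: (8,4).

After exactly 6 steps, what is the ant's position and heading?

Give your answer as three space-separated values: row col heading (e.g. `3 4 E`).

Answer: 8 6 S

Derivation:
Step 1: on WHITE (7,5): turn R to W, flip to black, move to (7,4). |black|=2
Step 2: on WHITE (7,4): turn R to N, flip to black, move to (6,4). |black|=3
Step 3: on WHITE (6,4): turn R to E, flip to black, move to (6,5). |black|=4
Step 4: on WHITE (6,5): turn R to S, flip to black, move to (7,5). |black|=5
Step 5: on BLACK (7,5): turn L to E, flip to white, move to (7,6). |black|=4
Step 6: on WHITE (7,6): turn R to S, flip to black, move to (8,6). |black|=5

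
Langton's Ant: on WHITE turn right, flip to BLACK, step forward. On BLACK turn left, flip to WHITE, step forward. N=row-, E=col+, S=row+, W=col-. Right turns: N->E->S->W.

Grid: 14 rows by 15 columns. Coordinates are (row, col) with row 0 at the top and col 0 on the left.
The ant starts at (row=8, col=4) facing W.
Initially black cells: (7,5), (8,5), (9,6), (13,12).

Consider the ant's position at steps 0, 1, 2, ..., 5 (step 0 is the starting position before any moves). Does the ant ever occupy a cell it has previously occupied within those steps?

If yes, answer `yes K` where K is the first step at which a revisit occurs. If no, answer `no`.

Step 1: on WHITE (8,4): turn R to N, flip to black, move to (7,4). |black|=5 — new cell
Step 2: on WHITE (7,4): turn R to E, flip to black, move to (7,5). |black|=6 — new cell
Step 3: on BLACK (7,5): turn L to N, flip to white, move to (6,5). |black|=5 — new cell
Step 4: on WHITE (6,5): turn R to E, flip to black, move to (6,6). |black|=6 — new cell
Step 5: on WHITE (6,6): turn R to S, flip to black, move to (7,6). |black|=7 — new cell
No revisit within 5 steps.

Answer: no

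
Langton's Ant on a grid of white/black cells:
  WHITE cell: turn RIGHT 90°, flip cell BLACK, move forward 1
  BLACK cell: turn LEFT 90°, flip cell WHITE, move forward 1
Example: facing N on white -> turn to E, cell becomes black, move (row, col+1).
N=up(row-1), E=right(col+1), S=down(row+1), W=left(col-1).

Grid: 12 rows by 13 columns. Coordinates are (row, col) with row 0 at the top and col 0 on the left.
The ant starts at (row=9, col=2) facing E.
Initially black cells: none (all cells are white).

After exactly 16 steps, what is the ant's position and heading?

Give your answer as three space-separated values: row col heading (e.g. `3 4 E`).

Step 1: on WHITE (9,2): turn R to S, flip to black, move to (10,2). |black|=1
Step 2: on WHITE (10,2): turn R to W, flip to black, move to (10,1). |black|=2
Step 3: on WHITE (10,1): turn R to N, flip to black, move to (9,1). |black|=3
Step 4: on WHITE (9,1): turn R to E, flip to black, move to (9,2). |black|=4
Step 5: on BLACK (9,2): turn L to N, flip to white, move to (8,2). |black|=3
Step 6: on WHITE (8,2): turn R to E, flip to black, move to (8,3). |black|=4
Step 7: on WHITE (8,3): turn R to S, flip to black, move to (9,3). |black|=5
Step 8: on WHITE (9,3): turn R to W, flip to black, move to (9,2). |black|=6
Step 9: on WHITE (9,2): turn R to N, flip to black, move to (8,2). |black|=7
Step 10: on BLACK (8,2): turn L to W, flip to white, move to (8,1). |black|=6
Step 11: on WHITE (8,1): turn R to N, flip to black, move to (7,1). |black|=7
Step 12: on WHITE (7,1): turn R to E, flip to black, move to (7,2). |black|=8
Step 13: on WHITE (7,2): turn R to S, flip to black, move to (8,2). |black|=9
Step 14: on WHITE (8,2): turn R to W, flip to black, move to (8,1). |black|=10
Step 15: on BLACK (8,1): turn L to S, flip to white, move to (9,1). |black|=9
Step 16: on BLACK (9,1): turn L to E, flip to white, move to (9,2). |black|=8

Answer: 9 2 E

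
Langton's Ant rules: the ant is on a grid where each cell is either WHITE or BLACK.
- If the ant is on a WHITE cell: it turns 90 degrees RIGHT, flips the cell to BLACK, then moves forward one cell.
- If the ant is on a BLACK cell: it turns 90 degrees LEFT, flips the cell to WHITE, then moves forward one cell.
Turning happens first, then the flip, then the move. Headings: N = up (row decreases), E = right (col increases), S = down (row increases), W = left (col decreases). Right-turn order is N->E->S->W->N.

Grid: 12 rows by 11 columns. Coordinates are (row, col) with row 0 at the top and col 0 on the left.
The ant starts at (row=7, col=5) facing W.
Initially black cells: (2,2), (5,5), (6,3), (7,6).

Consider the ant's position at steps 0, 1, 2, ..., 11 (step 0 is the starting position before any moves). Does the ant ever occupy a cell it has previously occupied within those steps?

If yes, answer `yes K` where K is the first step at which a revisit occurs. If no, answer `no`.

Answer: yes 7

Derivation:
Step 1: on WHITE (7,5): turn R to N, flip to black, move to (6,5). |black|=5 — new cell
Step 2: on WHITE (6,5): turn R to E, flip to black, move to (6,6). |black|=6 — new cell
Step 3: on WHITE (6,6): turn R to S, flip to black, move to (7,6). |black|=7 — new cell
Step 4: on BLACK (7,6): turn L to E, flip to white, move to (7,7). |black|=6 — new cell
Step 5: on WHITE (7,7): turn R to S, flip to black, move to (8,7). |black|=7 — new cell
Step 6: on WHITE (8,7): turn R to W, flip to black, move to (8,6). |black|=8 — new cell
Step 7: on WHITE (8,6): turn R to N, flip to black, move to (7,6). |black|=9 — REVISIT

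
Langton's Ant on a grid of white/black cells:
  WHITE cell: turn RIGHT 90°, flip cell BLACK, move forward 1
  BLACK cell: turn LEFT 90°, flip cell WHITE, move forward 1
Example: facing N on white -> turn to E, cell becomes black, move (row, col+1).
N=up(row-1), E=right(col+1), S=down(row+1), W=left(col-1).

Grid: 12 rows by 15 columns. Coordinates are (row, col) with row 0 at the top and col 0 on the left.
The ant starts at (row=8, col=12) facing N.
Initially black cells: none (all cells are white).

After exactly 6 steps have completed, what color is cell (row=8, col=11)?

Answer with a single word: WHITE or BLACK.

Step 1: on WHITE (8,12): turn R to E, flip to black, move to (8,13). |black|=1
Step 2: on WHITE (8,13): turn R to S, flip to black, move to (9,13). |black|=2
Step 3: on WHITE (9,13): turn R to W, flip to black, move to (9,12). |black|=3
Step 4: on WHITE (9,12): turn R to N, flip to black, move to (8,12). |black|=4
Step 5: on BLACK (8,12): turn L to W, flip to white, move to (8,11). |black|=3
Step 6: on WHITE (8,11): turn R to N, flip to black, move to (7,11). |black|=4

Answer: BLACK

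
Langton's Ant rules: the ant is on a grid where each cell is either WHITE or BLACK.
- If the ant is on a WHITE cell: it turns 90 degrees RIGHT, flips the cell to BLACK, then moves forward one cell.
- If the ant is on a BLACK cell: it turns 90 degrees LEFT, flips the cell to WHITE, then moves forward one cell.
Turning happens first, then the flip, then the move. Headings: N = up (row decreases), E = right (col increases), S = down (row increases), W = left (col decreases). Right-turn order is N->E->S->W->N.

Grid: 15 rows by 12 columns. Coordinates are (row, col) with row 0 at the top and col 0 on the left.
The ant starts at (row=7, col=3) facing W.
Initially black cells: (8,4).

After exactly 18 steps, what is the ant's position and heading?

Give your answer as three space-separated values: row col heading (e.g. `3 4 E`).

Step 1: on WHITE (7,3): turn R to N, flip to black, move to (6,3). |black|=2
Step 2: on WHITE (6,3): turn R to E, flip to black, move to (6,4). |black|=3
Step 3: on WHITE (6,4): turn R to S, flip to black, move to (7,4). |black|=4
Step 4: on WHITE (7,4): turn R to W, flip to black, move to (7,3). |black|=5
Step 5: on BLACK (7,3): turn L to S, flip to white, move to (8,3). |black|=4
Step 6: on WHITE (8,3): turn R to W, flip to black, move to (8,2). |black|=5
Step 7: on WHITE (8,2): turn R to N, flip to black, move to (7,2). |black|=6
Step 8: on WHITE (7,2): turn R to E, flip to black, move to (7,3). |black|=7
Step 9: on WHITE (7,3): turn R to S, flip to black, move to (8,3). |black|=8
Step 10: on BLACK (8,3): turn L to E, flip to white, move to (8,4). |black|=7
Step 11: on BLACK (8,4): turn L to N, flip to white, move to (7,4). |black|=6
Step 12: on BLACK (7,4): turn L to W, flip to white, move to (7,3). |black|=5
Step 13: on BLACK (7,3): turn L to S, flip to white, move to (8,3). |black|=4
Step 14: on WHITE (8,3): turn R to W, flip to black, move to (8,2). |black|=5
Step 15: on BLACK (8,2): turn L to S, flip to white, move to (9,2). |black|=4
Step 16: on WHITE (9,2): turn R to W, flip to black, move to (9,1). |black|=5
Step 17: on WHITE (9,1): turn R to N, flip to black, move to (8,1). |black|=6
Step 18: on WHITE (8,1): turn R to E, flip to black, move to (8,2). |black|=7

Answer: 8 2 E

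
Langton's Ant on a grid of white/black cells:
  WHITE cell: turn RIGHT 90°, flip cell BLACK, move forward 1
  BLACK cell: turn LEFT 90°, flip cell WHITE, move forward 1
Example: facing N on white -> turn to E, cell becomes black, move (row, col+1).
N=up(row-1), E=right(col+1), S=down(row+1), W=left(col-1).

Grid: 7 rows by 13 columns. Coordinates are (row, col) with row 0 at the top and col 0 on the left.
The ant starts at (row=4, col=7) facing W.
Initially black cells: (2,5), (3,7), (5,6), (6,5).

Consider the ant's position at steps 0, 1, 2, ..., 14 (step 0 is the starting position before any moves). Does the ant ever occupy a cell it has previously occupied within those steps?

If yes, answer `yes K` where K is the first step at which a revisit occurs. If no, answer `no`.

Step 1: on WHITE (4,7): turn R to N, flip to black, move to (3,7). |black|=5 — new cell
Step 2: on BLACK (3,7): turn L to W, flip to white, move to (3,6). |black|=4 — new cell
Step 3: on WHITE (3,6): turn R to N, flip to black, move to (2,6). |black|=5 — new cell
Step 4: on WHITE (2,6): turn R to E, flip to black, move to (2,7). |black|=6 — new cell
Step 5: on WHITE (2,7): turn R to S, flip to black, move to (3,7). |black|=7 — REVISIT

Answer: yes 5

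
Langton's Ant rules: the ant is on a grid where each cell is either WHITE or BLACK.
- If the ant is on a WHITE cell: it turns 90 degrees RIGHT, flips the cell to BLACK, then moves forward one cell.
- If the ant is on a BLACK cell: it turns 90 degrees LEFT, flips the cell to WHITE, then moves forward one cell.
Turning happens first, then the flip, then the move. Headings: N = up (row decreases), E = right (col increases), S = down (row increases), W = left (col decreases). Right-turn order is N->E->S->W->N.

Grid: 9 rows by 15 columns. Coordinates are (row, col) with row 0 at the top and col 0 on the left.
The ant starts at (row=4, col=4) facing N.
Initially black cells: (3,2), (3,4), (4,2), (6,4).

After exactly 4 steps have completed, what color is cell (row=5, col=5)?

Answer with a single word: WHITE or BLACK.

Answer: BLACK

Derivation:
Step 1: on WHITE (4,4): turn R to E, flip to black, move to (4,5). |black|=5
Step 2: on WHITE (4,5): turn R to S, flip to black, move to (5,5). |black|=6
Step 3: on WHITE (5,5): turn R to W, flip to black, move to (5,4). |black|=7
Step 4: on WHITE (5,4): turn R to N, flip to black, move to (4,4). |black|=8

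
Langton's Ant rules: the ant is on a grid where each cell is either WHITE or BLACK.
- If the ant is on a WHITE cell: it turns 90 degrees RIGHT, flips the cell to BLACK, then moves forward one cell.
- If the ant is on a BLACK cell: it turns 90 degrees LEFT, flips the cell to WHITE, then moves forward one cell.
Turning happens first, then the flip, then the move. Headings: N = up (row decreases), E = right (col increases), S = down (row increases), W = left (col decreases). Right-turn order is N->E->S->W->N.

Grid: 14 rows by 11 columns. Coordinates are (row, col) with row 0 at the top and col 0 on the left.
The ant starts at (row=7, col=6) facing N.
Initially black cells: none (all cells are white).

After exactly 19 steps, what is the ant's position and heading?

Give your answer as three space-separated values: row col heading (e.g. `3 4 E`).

Answer: 8 4 W

Derivation:
Step 1: on WHITE (7,6): turn R to E, flip to black, move to (7,7). |black|=1
Step 2: on WHITE (7,7): turn R to S, flip to black, move to (8,7). |black|=2
Step 3: on WHITE (8,7): turn R to W, flip to black, move to (8,6). |black|=3
Step 4: on WHITE (8,6): turn R to N, flip to black, move to (7,6). |black|=4
Step 5: on BLACK (7,6): turn L to W, flip to white, move to (7,5). |black|=3
Step 6: on WHITE (7,5): turn R to N, flip to black, move to (6,5). |black|=4
Step 7: on WHITE (6,5): turn R to E, flip to black, move to (6,6). |black|=5
Step 8: on WHITE (6,6): turn R to S, flip to black, move to (7,6). |black|=6
Step 9: on WHITE (7,6): turn R to W, flip to black, move to (7,5). |black|=7
Step 10: on BLACK (7,5): turn L to S, flip to white, move to (8,5). |black|=6
Step 11: on WHITE (8,5): turn R to W, flip to black, move to (8,4). |black|=7
Step 12: on WHITE (8,4): turn R to N, flip to black, move to (7,4). |black|=8
Step 13: on WHITE (7,4): turn R to E, flip to black, move to (7,5). |black|=9
Step 14: on WHITE (7,5): turn R to S, flip to black, move to (8,5). |black|=10
Step 15: on BLACK (8,5): turn L to E, flip to white, move to (8,6). |black|=9
Step 16: on BLACK (8,6): turn L to N, flip to white, move to (7,6). |black|=8
Step 17: on BLACK (7,6): turn L to W, flip to white, move to (7,5). |black|=7
Step 18: on BLACK (7,5): turn L to S, flip to white, move to (8,5). |black|=6
Step 19: on WHITE (8,5): turn R to W, flip to black, move to (8,4). |black|=7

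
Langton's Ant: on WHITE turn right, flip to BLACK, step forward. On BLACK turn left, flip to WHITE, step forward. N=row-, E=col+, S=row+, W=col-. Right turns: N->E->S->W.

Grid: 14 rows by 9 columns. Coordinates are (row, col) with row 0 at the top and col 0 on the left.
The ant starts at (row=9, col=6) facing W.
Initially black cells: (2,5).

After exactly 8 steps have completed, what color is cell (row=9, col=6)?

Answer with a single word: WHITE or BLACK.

Answer: WHITE

Derivation:
Step 1: on WHITE (9,6): turn R to N, flip to black, move to (8,6). |black|=2
Step 2: on WHITE (8,6): turn R to E, flip to black, move to (8,7). |black|=3
Step 3: on WHITE (8,7): turn R to S, flip to black, move to (9,7). |black|=4
Step 4: on WHITE (9,7): turn R to W, flip to black, move to (9,6). |black|=5
Step 5: on BLACK (9,6): turn L to S, flip to white, move to (10,6). |black|=4
Step 6: on WHITE (10,6): turn R to W, flip to black, move to (10,5). |black|=5
Step 7: on WHITE (10,5): turn R to N, flip to black, move to (9,5). |black|=6
Step 8: on WHITE (9,5): turn R to E, flip to black, move to (9,6). |black|=7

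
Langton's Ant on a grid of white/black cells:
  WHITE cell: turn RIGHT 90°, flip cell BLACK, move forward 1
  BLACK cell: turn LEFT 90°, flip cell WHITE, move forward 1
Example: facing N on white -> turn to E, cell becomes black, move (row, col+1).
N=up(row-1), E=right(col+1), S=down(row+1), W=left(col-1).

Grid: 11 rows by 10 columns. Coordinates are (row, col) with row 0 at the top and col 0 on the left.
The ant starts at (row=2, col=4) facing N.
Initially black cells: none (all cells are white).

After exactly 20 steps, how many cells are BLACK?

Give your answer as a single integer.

Step 1: on WHITE (2,4): turn R to E, flip to black, move to (2,5). |black|=1
Step 2: on WHITE (2,5): turn R to S, flip to black, move to (3,5). |black|=2
Step 3: on WHITE (3,5): turn R to W, flip to black, move to (3,4). |black|=3
Step 4: on WHITE (3,4): turn R to N, flip to black, move to (2,4). |black|=4
Step 5: on BLACK (2,4): turn L to W, flip to white, move to (2,3). |black|=3
Step 6: on WHITE (2,3): turn R to N, flip to black, move to (1,3). |black|=4
Step 7: on WHITE (1,3): turn R to E, flip to black, move to (1,4). |black|=5
Step 8: on WHITE (1,4): turn R to S, flip to black, move to (2,4). |black|=6
Step 9: on WHITE (2,4): turn R to W, flip to black, move to (2,3). |black|=7
Step 10: on BLACK (2,3): turn L to S, flip to white, move to (3,3). |black|=6
Step 11: on WHITE (3,3): turn R to W, flip to black, move to (3,2). |black|=7
Step 12: on WHITE (3,2): turn R to N, flip to black, move to (2,2). |black|=8
Step 13: on WHITE (2,2): turn R to E, flip to black, move to (2,3). |black|=9
Step 14: on WHITE (2,3): turn R to S, flip to black, move to (3,3). |black|=10
Step 15: on BLACK (3,3): turn L to E, flip to white, move to (3,4). |black|=9
Step 16: on BLACK (3,4): turn L to N, flip to white, move to (2,4). |black|=8
Step 17: on BLACK (2,4): turn L to W, flip to white, move to (2,3). |black|=7
Step 18: on BLACK (2,3): turn L to S, flip to white, move to (3,3). |black|=6
Step 19: on WHITE (3,3): turn R to W, flip to black, move to (3,2). |black|=7
Step 20: on BLACK (3,2): turn L to S, flip to white, move to (4,2). |black|=6

Answer: 6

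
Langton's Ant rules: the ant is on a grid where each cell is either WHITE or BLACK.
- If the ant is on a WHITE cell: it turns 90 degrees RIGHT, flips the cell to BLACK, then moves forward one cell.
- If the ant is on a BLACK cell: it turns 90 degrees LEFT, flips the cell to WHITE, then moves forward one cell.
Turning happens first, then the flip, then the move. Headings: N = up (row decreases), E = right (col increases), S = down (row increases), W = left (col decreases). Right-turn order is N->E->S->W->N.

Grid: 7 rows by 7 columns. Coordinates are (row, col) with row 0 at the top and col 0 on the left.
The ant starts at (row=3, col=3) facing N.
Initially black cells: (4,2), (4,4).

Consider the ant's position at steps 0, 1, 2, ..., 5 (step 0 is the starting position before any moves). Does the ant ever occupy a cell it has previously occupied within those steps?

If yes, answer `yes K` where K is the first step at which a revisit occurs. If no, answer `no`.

Answer: no

Derivation:
Step 1: on WHITE (3,3): turn R to E, flip to black, move to (3,4). |black|=3 — new cell
Step 2: on WHITE (3,4): turn R to S, flip to black, move to (4,4). |black|=4 — new cell
Step 3: on BLACK (4,4): turn L to E, flip to white, move to (4,5). |black|=3 — new cell
Step 4: on WHITE (4,5): turn R to S, flip to black, move to (5,5). |black|=4 — new cell
Step 5: on WHITE (5,5): turn R to W, flip to black, move to (5,4). |black|=5 — new cell
No revisit within 5 steps.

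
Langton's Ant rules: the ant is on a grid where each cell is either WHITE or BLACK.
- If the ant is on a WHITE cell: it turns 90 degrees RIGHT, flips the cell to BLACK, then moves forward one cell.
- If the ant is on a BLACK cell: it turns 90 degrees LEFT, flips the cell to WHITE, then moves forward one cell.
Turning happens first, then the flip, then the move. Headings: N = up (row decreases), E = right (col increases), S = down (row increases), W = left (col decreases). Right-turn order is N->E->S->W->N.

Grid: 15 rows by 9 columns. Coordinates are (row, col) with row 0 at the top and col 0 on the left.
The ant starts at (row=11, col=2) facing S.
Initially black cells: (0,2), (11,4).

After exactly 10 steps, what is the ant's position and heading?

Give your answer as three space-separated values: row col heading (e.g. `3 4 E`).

Step 1: on WHITE (11,2): turn R to W, flip to black, move to (11,1). |black|=3
Step 2: on WHITE (11,1): turn R to N, flip to black, move to (10,1). |black|=4
Step 3: on WHITE (10,1): turn R to E, flip to black, move to (10,2). |black|=5
Step 4: on WHITE (10,2): turn R to S, flip to black, move to (11,2). |black|=6
Step 5: on BLACK (11,2): turn L to E, flip to white, move to (11,3). |black|=5
Step 6: on WHITE (11,3): turn R to S, flip to black, move to (12,3). |black|=6
Step 7: on WHITE (12,3): turn R to W, flip to black, move to (12,2). |black|=7
Step 8: on WHITE (12,2): turn R to N, flip to black, move to (11,2). |black|=8
Step 9: on WHITE (11,2): turn R to E, flip to black, move to (11,3). |black|=9
Step 10: on BLACK (11,3): turn L to N, flip to white, move to (10,3). |black|=8

Answer: 10 3 N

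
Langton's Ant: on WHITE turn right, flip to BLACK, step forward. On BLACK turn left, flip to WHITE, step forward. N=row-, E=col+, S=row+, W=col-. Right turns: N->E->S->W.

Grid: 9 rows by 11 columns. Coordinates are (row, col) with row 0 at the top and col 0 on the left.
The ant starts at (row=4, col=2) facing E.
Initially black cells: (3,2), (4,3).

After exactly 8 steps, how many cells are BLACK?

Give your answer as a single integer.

Step 1: on WHITE (4,2): turn R to S, flip to black, move to (5,2). |black|=3
Step 2: on WHITE (5,2): turn R to W, flip to black, move to (5,1). |black|=4
Step 3: on WHITE (5,1): turn R to N, flip to black, move to (4,1). |black|=5
Step 4: on WHITE (4,1): turn R to E, flip to black, move to (4,2). |black|=6
Step 5: on BLACK (4,2): turn L to N, flip to white, move to (3,2). |black|=5
Step 6: on BLACK (3,2): turn L to W, flip to white, move to (3,1). |black|=4
Step 7: on WHITE (3,1): turn R to N, flip to black, move to (2,1). |black|=5
Step 8: on WHITE (2,1): turn R to E, flip to black, move to (2,2). |black|=6

Answer: 6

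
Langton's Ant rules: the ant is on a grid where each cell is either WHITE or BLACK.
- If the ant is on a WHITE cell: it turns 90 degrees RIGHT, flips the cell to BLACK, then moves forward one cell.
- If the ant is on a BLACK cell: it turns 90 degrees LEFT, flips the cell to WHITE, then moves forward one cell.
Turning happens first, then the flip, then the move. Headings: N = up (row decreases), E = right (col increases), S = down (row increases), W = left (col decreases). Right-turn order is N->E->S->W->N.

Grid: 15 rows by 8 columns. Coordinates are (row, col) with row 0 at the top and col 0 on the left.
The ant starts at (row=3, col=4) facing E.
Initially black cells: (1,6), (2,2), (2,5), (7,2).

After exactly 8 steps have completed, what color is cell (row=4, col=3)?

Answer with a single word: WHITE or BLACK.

Answer: BLACK

Derivation:
Step 1: on WHITE (3,4): turn R to S, flip to black, move to (4,4). |black|=5
Step 2: on WHITE (4,4): turn R to W, flip to black, move to (4,3). |black|=6
Step 3: on WHITE (4,3): turn R to N, flip to black, move to (3,3). |black|=7
Step 4: on WHITE (3,3): turn R to E, flip to black, move to (3,4). |black|=8
Step 5: on BLACK (3,4): turn L to N, flip to white, move to (2,4). |black|=7
Step 6: on WHITE (2,4): turn R to E, flip to black, move to (2,5). |black|=8
Step 7: on BLACK (2,5): turn L to N, flip to white, move to (1,5). |black|=7
Step 8: on WHITE (1,5): turn R to E, flip to black, move to (1,6). |black|=8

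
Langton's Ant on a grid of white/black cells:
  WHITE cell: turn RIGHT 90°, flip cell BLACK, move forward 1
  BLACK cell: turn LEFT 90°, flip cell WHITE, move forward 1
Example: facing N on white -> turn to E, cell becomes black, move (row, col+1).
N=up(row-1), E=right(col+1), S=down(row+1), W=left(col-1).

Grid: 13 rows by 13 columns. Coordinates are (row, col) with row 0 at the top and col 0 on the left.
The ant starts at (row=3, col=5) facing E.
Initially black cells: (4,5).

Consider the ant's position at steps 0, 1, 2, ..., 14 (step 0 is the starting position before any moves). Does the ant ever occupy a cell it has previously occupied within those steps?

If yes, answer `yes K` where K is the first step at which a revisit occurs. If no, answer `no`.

Step 1: on WHITE (3,5): turn R to S, flip to black, move to (4,5). |black|=2 — new cell
Step 2: on BLACK (4,5): turn L to E, flip to white, move to (4,6). |black|=1 — new cell
Step 3: on WHITE (4,6): turn R to S, flip to black, move to (5,6). |black|=2 — new cell
Step 4: on WHITE (5,6): turn R to W, flip to black, move to (5,5). |black|=3 — new cell
Step 5: on WHITE (5,5): turn R to N, flip to black, move to (4,5). |black|=4 — REVISIT

Answer: yes 5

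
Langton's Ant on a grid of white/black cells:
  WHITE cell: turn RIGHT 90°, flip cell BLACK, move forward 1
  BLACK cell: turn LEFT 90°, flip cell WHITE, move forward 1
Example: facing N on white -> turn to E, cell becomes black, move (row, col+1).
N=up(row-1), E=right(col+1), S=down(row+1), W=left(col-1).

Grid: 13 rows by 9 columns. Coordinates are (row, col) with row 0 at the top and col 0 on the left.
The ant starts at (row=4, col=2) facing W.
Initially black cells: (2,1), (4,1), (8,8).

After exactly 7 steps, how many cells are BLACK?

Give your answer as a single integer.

Answer: 8

Derivation:
Step 1: on WHITE (4,2): turn R to N, flip to black, move to (3,2). |black|=4
Step 2: on WHITE (3,2): turn R to E, flip to black, move to (3,3). |black|=5
Step 3: on WHITE (3,3): turn R to S, flip to black, move to (4,3). |black|=6
Step 4: on WHITE (4,3): turn R to W, flip to black, move to (4,2). |black|=7
Step 5: on BLACK (4,2): turn L to S, flip to white, move to (5,2). |black|=6
Step 6: on WHITE (5,2): turn R to W, flip to black, move to (5,1). |black|=7
Step 7: on WHITE (5,1): turn R to N, flip to black, move to (4,1). |black|=8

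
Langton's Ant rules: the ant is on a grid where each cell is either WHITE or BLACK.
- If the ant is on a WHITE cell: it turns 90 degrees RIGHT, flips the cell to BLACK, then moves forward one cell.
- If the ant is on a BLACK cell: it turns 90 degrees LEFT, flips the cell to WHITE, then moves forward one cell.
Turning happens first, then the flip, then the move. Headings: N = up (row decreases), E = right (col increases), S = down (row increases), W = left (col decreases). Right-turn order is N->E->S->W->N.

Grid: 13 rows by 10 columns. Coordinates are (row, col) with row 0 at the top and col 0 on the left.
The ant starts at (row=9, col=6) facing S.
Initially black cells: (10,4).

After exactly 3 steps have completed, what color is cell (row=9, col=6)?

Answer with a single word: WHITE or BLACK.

Answer: BLACK

Derivation:
Step 1: on WHITE (9,6): turn R to W, flip to black, move to (9,5). |black|=2
Step 2: on WHITE (9,5): turn R to N, flip to black, move to (8,5). |black|=3
Step 3: on WHITE (8,5): turn R to E, flip to black, move to (8,6). |black|=4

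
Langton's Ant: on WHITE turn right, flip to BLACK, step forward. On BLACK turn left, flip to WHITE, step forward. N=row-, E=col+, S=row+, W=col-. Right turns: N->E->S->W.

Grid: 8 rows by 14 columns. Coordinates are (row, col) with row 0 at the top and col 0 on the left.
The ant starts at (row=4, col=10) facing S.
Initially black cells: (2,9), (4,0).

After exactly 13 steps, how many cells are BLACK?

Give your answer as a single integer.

Step 1: on WHITE (4,10): turn R to W, flip to black, move to (4,9). |black|=3
Step 2: on WHITE (4,9): turn R to N, flip to black, move to (3,9). |black|=4
Step 3: on WHITE (3,9): turn R to E, flip to black, move to (3,10). |black|=5
Step 4: on WHITE (3,10): turn R to S, flip to black, move to (4,10). |black|=6
Step 5: on BLACK (4,10): turn L to E, flip to white, move to (4,11). |black|=5
Step 6: on WHITE (4,11): turn R to S, flip to black, move to (5,11). |black|=6
Step 7: on WHITE (5,11): turn R to W, flip to black, move to (5,10). |black|=7
Step 8: on WHITE (5,10): turn R to N, flip to black, move to (4,10). |black|=8
Step 9: on WHITE (4,10): turn R to E, flip to black, move to (4,11). |black|=9
Step 10: on BLACK (4,11): turn L to N, flip to white, move to (3,11). |black|=8
Step 11: on WHITE (3,11): turn R to E, flip to black, move to (3,12). |black|=9
Step 12: on WHITE (3,12): turn R to S, flip to black, move to (4,12). |black|=10
Step 13: on WHITE (4,12): turn R to W, flip to black, move to (4,11). |black|=11

Answer: 11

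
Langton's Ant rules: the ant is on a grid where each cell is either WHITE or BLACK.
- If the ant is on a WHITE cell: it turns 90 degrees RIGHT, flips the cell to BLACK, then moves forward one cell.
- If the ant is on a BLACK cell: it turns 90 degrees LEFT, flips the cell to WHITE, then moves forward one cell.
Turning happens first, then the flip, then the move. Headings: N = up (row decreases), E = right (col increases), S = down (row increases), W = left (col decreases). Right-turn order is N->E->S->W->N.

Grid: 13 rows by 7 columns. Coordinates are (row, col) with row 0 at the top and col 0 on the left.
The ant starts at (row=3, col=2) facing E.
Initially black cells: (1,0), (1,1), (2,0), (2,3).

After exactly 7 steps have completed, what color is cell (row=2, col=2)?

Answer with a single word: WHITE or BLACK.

Answer: BLACK

Derivation:
Step 1: on WHITE (3,2): turn R to S, flip to black, move to (4,2). |black|=5
Step 2: on WHITE (4,2): turn R to W, flip to black, move to (4,1). |black|=6
Step 3: on WHITE (4,1): turn R to N, flip to black, move to (3,1). |black|=7
Step 4: on WHITE (3,1): turn R to E, flip to black, move to (3,2). |black|=8
Step 5: on BLACK (3,2): turn L to N, flip to white, move to (2,2). |black|=7
Step 6: on WHITE (2,2): turn R to E, flip to black, move to (2,3). |black|=8
Step 7: on BLACK (2,3): turn L to N, flip to white, move to (1,3). |black|=7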